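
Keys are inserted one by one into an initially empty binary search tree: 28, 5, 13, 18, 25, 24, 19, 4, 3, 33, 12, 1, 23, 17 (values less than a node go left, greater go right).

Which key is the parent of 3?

4

28: root
5: left child of 28 (depth 1)
13: right child of 5 (depth 2)
18: right child of 13 (depth 3)
25: right child of 18 (depth 4)
24: left child of 25 (depth 5)
19: left child of 24 (depth 6)
4: left child of 5 (depth 2)
3: left child of 4 (depth 3)
33: right child of 28 (depth 1)
12: left child of 13 (depth 3)
1: left child of 3 (depth 4)
23: right child of 19 (depth 7)
17: left child of 18 (depth 4)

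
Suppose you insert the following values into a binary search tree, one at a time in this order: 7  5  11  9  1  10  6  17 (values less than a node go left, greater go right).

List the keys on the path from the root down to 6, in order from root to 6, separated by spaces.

7 5 6

Insert 7: tree is empty, so 7 becomes the root.
Insert 5: 5 < 7 → go left. Place as left child of 7.
Insert 11: 11 > 7 → go right. Place as right child of 7.
Insert 9: 9 > 7 → go right; 9 < 11 → go left. Place as left child of 11.
Insert 1: 1 < 7 → go left; 1 < 5 → go left. Place as left child of 5.
Insert 10: 10 > 7 → go right; 10 < 11 → go left; 10 > 9 → go right. Place as right child of 9.
Insert 6: 6 < 7 → go left; 6 > 5 → go right. Place as right child of 5.
Insert 17: 17 > 7 → go right; 17 > 11 → go right. Place as right child of 11.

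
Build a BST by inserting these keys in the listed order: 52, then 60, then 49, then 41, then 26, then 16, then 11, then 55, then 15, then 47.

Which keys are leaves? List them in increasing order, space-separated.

52: root
60: right child of 52 (depth 1)
49: left child of 52 (depth 1)
41: left child of 49 (depth 2)
26: left child of 41 (depth 3)
16: left child of 26 (depth 4)
11: left child of 16 (depth 5)
55: left child of 60 (depth 2)
15: right child of 11 (depth 6)
47: right child of 41 (depth 3)

15 47 55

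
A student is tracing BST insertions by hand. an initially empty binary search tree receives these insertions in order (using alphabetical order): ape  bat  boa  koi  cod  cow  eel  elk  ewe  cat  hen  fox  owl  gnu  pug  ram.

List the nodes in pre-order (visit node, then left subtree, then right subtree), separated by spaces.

ape: root
bat: right child of ape (depth 1)
boa: right child of bat (depth 2)
koi: right child of boa (depth 3)
cod: left child of koi (depth 4)
cow: right child of cod (depth 5)
eel: right child of cow (depth 6)
elk: right child of eel (depth 7)
ewe: right child of elk (depth 8)
cat: left child of cod (depth 5)
hen: right child of ewe (depth 9)
fox: left child of hen (depth 10)
owl: right child of koi (depth 4)
gnu: right child of fox (depth 11)
pug: right child of owl (depth 5)
ram: right child of pug (depth 6)

ape bat boa koi cod cat cow eel elk ewe hen fox gnu owl pug ram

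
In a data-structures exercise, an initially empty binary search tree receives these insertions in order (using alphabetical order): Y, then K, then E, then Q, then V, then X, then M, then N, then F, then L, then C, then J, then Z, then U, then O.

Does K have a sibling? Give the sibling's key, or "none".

Z

Insert Y: tree is empty, so Y becomes the root.
Insert K: K < Y → go left. Place as left child of Y.
Insert E: E < Y → go left; E < K → go left. Place as left child of K.
Insert Q: Q < Y → go left; Q > K → go right. Place as right child of K.
Insert V: V < Y → go left; V > K → go right; V > Q → go right. Place as right child of Q.
Insert X: X < Y → go left; X > K → go right; X > Q → go right; X > V → go right. Place as right child of V.
Insert M: M < Y → go left; M > K → go right; M < Q → go left. Place as left child of Q.
Insert N: N < Y → go left; N > K → go right; N < Q → go left; N > M → go right. Place as right child of M.
Insert F: F < Y → go left; F < K → go left; F > E → go right. Place as right child of E.
Insert L: L < Y → go left; L > K → go right; L < Q → go left; L < M → go left. Place as left child of M.
Insert C: C < Y → go left; C < K → go left; C < E → go left. Place as left child of E.
Insert J: J < Y → go left; J < K → go left; J > E → go right; J > F → go right. Place as right child of F.
Insert Z: Z > Y → go right. Place as right child of Y.
Insert U: U < Y → go left; U > K → go right; U > Q → go right; U < V → go left. Place as left child of V.
Insert O: O < Y → go left; O > K → go right; O < Q → go left; O > M → go right; O > N → go right. Place as right child of N.

K's parent is Y; the other child of Y is Z.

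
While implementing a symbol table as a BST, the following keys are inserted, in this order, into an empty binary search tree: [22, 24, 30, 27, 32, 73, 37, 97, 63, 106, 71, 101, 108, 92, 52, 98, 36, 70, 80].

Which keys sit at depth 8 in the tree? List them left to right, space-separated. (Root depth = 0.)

70 98

Insert 22: tree is empty, so 22 becomes the root.
Insert 24: 24 > 22 → go right. Place as right child of 22.
Insert 30: 30 > 22 → go right; 30 > 24 → go right. Place as right child of 24.
Insert 27: 27 > 22 → go right; 27 > 24 → go right; 27 < 30 → go left. Place as left child of 30.
Insert 32: 32 > 22 → go right; 32 > 24 → go right; 32 > 30 → go right. Place as right child of 30.
Insert 73: 73 > 22 → go right; 73 > 24 → go right; 73 > 30 → go right; 73 > 32 → go right. Place as right child of 32.
Insert 37: 37 > 22 → go right; 37 > 24 → go right; 37 > 30 → go right; 37 > 32 → go right; 37 < 73 → go left. Place as left child of 73.
Insert 97: 97 > 22 → go right; 97 > 24 → go right; 97 > 30 → go right; 97 > 32 → go right; 97 > 73 → go right. Place as right child of 73.
Insert 63: 63 > 22 → go right; 63 > 24 → go right; 63 > 30 → go right; 63 > 32 → go right; 63 < 73 → go left; 63 > 37 → go right. Place as right child of 37.
Insert 106: 106 > 22 → go right; 106 > 24 → go right; 106 > 30 → go right; 106 > 32 → go right; 106 > 73 → go right; 106 > 97 → go right. Place as right child of 97.
Insert 71: 71 > 22 → go right; 71 > 24 → go right; 71 > 30 → go right; 71 > 32 → go right; 71 < 73 → go left; 71 > 37 → go right; 71 > 63 → go right. Place as right child of 63.
Insert 101: 101 > 22 → go right; 101 > 24 → go right; 101 > 30 → go right; 101 > 32 → go right; 101 > 73 → go right; 101 > 97 → go right; 101 < 106 → go left. Place as left child of 106.
Insert 108: 108 > 22 → go right; 108 > 24 → go right; 108 > 30 → go right; 108 > 32 → go right; 108 > 73 → go right; 108 > 97 → go right; 108 > 106 → go right. Place as right child of 106.
Insert 92: 92 > 22 → go right; 92 > 24 → go right; 92 > 30 → go right; 92 > 32 → go right; 92 > 73 → go right; 92 < 97 → go left. Place as left child of 97.
Insert 52: 52 > 22 → go right; 52 > 24 → go right; 52 > 30 → go right; 52 > 32 → go right; 52 < 73 → go left; 52 > 37 → go right; 52 < 63 → go left. Place as left child of 63.
Insert 98: 98 > 22 → go right; 98 > 24 → go right; 98 > 30 → go right; 98 > 32 → go right; 98 > 73 → go right; 98 > 97 → go right; 98 < 106 → go left; 98 < 101 → go left. Place as left child of 101.
Insert 36: 36 > 22 → go right; 36 > 24 → go right; 36 > 30 → go right; 36 > 32 → go right; 36 < 73 → go left; 36 < 37 → go left. Place as left child of 37.
Insert 70: 70 > 22 → go right; 70 > 24 → go right; 70 > 30 → go right; 70 > 32 → go right; 70 < 73 → go left; 70 > 37 → go right; 70 > 63 → go right; 70 < 71 → go left. Place as left child of 71.
Insert 80: 80 > 22 → go right; 80 > 24 → go right; 80 > 30 → go right; 80 > 32 → go right; 80 > 73 → go right; 80 < 97 → go left; 80 < 92 → go left. Place as left child of 92.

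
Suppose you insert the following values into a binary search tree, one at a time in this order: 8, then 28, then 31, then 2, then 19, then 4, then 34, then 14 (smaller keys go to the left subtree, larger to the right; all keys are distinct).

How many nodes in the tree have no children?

3

Resulting structure (node: left, right):
  8: L=2, R=28
  28: L=19, R=31
  31: L=–, R=34
  2: L=–, R=4
  19: L=14, R=–
  4: L=–, R=–
  34: L=–, R=–
  14: L=–, R=–

Leaves: 4, 14, 34 — 3 in total.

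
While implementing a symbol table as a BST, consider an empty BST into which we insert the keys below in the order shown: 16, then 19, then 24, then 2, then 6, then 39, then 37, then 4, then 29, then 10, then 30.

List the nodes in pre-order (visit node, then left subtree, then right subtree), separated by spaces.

16 2 6 4 10 19 24 39 37 29 30

16: root
19: right child of 16 (depth 1)
24: right child of 19 (depth 2)
2: left child of 16 (depth 1)
6: right child of 2 (depth 2)
39: right child of 24 (depth 3)
37: left child of 39 (depth 4)
4: left child of 6 (depth 3)
29: left child of 37 (depth 5)
10: right child of 6 (depth 3)
30: right child of 29 (depth 6)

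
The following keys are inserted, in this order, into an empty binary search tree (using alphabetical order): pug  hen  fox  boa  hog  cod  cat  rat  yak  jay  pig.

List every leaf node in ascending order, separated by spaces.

cat pig yak

pug: root
hen: left child of pug (depth 1)
fox: left child of hen (depth 2)
boa: left child of fox (depth 3)
hog: right child of hen (depth 2)
cod: right child of boa (depth 4)
cat: left child of cod (depth 5)
rat: right child of pug (depth 1)
yak: right child of rat (depth 2)
jay: right child of hog (depth 3)
pig: right child of jay (depth 4)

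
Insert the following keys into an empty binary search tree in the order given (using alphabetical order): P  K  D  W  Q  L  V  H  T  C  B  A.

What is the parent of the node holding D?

K

Insert P: tree is empty, so P becomes the root.
Insert K: K < P → go left. Place as left child of P.
Insert D: D < P → go left; D < K → go left. Place as left child of K.
Insert W: W > P → go right. Place as right child of P.
Insert Q: Q > P → go right; Q < W → go left. Place as left child of W.
Insert L: L < P → go left; L > K → go right. Place as right child of K.
Insert V: V > P → go right; V < W → go left; V > Q → go right. Place as right child of Q.
Insert H: H < P → go left; H < K → go left; H > D → go right. Place as right child of D.
Insert T: T > P → go right; T < W → go left; T > Q → go right; T < V → go left. Place as left child of V.
Insert C: C < P → go left; C < K → go left; C < D → go left. Place as left child of D.
Insert B: B < P → go left; B < K → go left; B < D → go left; B < C → go left. Place as left child of C.
Insert A: A < P → go left; A < K → go left; A < D → go left; A < C → go left; A < B → go left. Place as left child of B.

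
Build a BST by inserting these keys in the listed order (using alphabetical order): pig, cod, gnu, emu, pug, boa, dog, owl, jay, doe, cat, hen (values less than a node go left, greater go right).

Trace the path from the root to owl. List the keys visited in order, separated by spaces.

Resulting structure (node: left, right):
  pig: L=cod, R=pug
  cod: L=boa, R=gnu
  gnu: L=emu, R=owl
  emu: L=dog, R=–
  pug: L=–, R=–
  boa: L=–, R=cat
  dog: L=doe, R=–
  owl: L=jay, R=–
  jay: L=hen, R=–
  doe: L=–, R=–
  cat: L=–, R=–
  hen: L=–, R=–

pig cod gnu owl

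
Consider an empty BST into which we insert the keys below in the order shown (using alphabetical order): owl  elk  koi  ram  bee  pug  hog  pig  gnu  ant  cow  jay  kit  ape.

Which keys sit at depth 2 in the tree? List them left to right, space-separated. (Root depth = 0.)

owl: root
elk: left child of owl (depth 1)
koi: right child of elk (depth 2)
ram: right child of owl (depth 1)
bee: left child of elk (depth 2)
pug: left child of ram (depth 2)
hog: left child of koi (depth 3)
pig: left child of pug (depth 3)
gnu: left child of hog (depth 4)
ant: left child of bee (depth 3)
cow: right child of bee (depth 3)
jay: right child of hog (depth 4)
kit: right child of jay (depth 5)
ape: right child of ant (depth 4)

bee koi pug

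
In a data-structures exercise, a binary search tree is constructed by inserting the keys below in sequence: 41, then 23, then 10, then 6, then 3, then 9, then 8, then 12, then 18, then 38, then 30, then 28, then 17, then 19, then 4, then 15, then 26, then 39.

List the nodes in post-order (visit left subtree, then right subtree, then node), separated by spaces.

Insert 41: tree is empty, so 41 becomes the root.
Insert 23: 23 < 41 → go left. Place as left child of 41.
Insert 10: 10 < 41 → go left; 10 < 23 → go left. Place as left child of 23.
Insert 6: 6 < 41 → go left; 6 < 23 → go left; 6 < 10 → go left. Place as left child of 10.
Insert 3: 3 < 41 → go left; 3 < 23 → go left; 3 < 10 → go left; 3 < 6 → go left. Place as left child of 6.
Insert 9: 9 < 41 → go left; 9 < 23 → go left; 9 < 10 → go left; 9 > 6 → go right. Place as right child of 6.
Insert 8: 8 < 41 → go left; 8 < 23 → go left; 8 < 10 → go left; 8 > 6 → go right; 8 < 9 → go left. Place as left child of 9.
Insert 12: 12 < 41 → go left; 12 < 23 → go left; 12 > 10 → go right. Place as right child of 10.
Insert 18: 18 < 41 → go left; 18 < 23 → go left; 18 > 10 → go right; 18 > 12 → go right. Place as right child of 12.
Insert 38: 38 < 41 → go left; 38 > 23 → go right. Place as right child of 23.
Insert 30: 30 < 41 → go left; 30 > 23 → go right; 30 < 38 → go left. Place as left child of 38.
Insert 28: 28 < 41 → go left; 28 > 23 → go right; 28 < 38 → go left; 28 < 30 → go left. Place as left child of 30.
Insert 17: 17 < 41 → go left; 17 < 23 → go left; 17 > 10 → go right; 17 > 12 → go right; 17 < 18 → go left. Place as left child of 18.
Insert 19: 19 < 41 → go left; 19 < 23 → go left; 19 > 10 → go right; 19 > 12 → go right; 19 > 18 → go right. Place as right child of 18.
Insert 4: 4 < 41 → go left; 4 < 23 → go left; 4 < 10 → go left; 4 < 6 → go left; 4 > 3 → go right. Place as right child of 3.
Insert 15: 15 < 41 → go left; 15 < 23 → go left; 15 > 10 → go right; 15 > 12 → go right; 15 < 18 → go left; 15 < 17 → go left. Place as left child of 17.
Insert 26: 26 < 41 → go left; 26 > 23 → go right; 26 < 38 → go left; 26 < 30 → go left; 26 < 28 → go left. Place as left child of 28.
Insert 39: 39 < 41 → go left; 39 > 23 → go right; 39 > 38 → go right. Place as right child of 38.

4 3 8 9 6 15 17 19 18 12 10 26 28 30 39 38 23 41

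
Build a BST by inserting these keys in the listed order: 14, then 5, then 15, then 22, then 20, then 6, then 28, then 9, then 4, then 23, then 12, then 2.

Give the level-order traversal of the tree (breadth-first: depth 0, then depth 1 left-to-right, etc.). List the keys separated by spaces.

14 5 15 4 6 22 2 9 20 28 12 23

Insert 14: tree is empty, so 14 becomes the root.
Insert 5: 5 < 14 → go left. Place as left child of 14.
Insert 15: 15 > 14 → go right. Place as right child of 14.
Insert 22: 22 > 14 → go right; 22 > 15 → go right. Place as right child of 15.
Insert 20: 20 > 14 → go right; 20 > 15 → go right; 20 < 22 → go left. Place as left child of 22.
Insert 6: 6 < 14 → go left; 6 > 5 → go right. Place as right child of 5.
Insert 28: 28 > 14 → go right; 28 > 15 → go right; 28 > 22 → go right. Place as right child of 22.
Insert 9: 9 < 14 → go left; 9 > 5 → go right; 9 > 6 → go right. Place as right child of 6.
Insert 4: 4 < 14 → go left; 4 < 5 → go left. Place as left child of 5.
Insert 23: 23 > 14 → go right; 23 > 15 → go right; 23 > 22 → go right; 23 < 28 → go left. Place as left child of 28.
Insert 12: 12 < 14 → go left; 12 > 5 → go right; 12 > 6 → go right; 12 > 9 → go right. Place as right child of 9.
Insert 2: 2 < 14 → go left; 2 < 5 → go left; 2 < 4 → go left. Place as left child of 4.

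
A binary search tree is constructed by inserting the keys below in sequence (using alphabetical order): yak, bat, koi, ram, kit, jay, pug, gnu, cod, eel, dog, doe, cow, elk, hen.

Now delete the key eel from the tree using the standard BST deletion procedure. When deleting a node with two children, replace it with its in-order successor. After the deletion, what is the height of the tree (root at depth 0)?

10

Insert yak: tree is empty, so yak becomes the root.
Insert bat: bat < yak → go left. Place as left child of yak.
Insert koi: koi < yak → go left; koi > bat → go right. Place as right child of bat.
Insert ram: ram < yak → go left; ram > bat → go right; ram > koi → go right. Place as right child of koi.
Insert kit: kit < yak → go left; kit > bat → go right; kit < koi → go left. Place as left child of koi.
Insert jay: jay < yak → go left; jay > bat → go right; jay < koi → go left; jay < kit → go left. Place as left child of kit.
Insert pug: pug < yak → go left; pug > bat → go right; pug > koi → go right; pug < ram → go left. Place as left child of ram.
Insert gnu: gnu < yak → go left; gnu > bat → go right; gnu < koi → go left; gnu < kit → go left; gnu < jay → go left. Place as left child of jay.
Insert cod: cod < yak → go left; cod > bat → go right; cod < koi → go left; cod < kit → go left; cod < jay → go left; cod < gnu → go left. Place as left child of gnu.
Insert eel: eel < yak → go left; eel > bat → go right; eel < koi → go left; eel < kit → go left; eel < jay → go left; eel < gnu → go left; eel > cod → go right. Place as right child of cod.
Insert dog: dog < yak → go left; dog > bat → go right; dog < koi → go left; dog < kit → go left; dog < jay → go left; dog < gnu → go left; dog > cod → go right; dog < eel → go left. Place as left child of eel.
Insert doe: doe < yak → go left; doe > bat → go right; doe < koi → go left; doe < kit → go left; doe < jay → go left; doe < gnu → go left; doe > cod → go right; doe < eel → go left; doe < dog → go left. Place as left child of dog.
Insert cow: cow < yak → go left; cow > bat → go right; cow < koi → go left; cow < kit → go left; cow < jay → go left; cow < gnu → go left; cow > cod → go right; cow < eel → go left; cow < dog → go left; cow < doe → go left. Place as left child of doe.
Insert elk: elk < yak → go left; elk > bat → go right; elk < koi → go left; elk < kit → go left; elk < jay → go left; elk < gnu → go left; elk > cod → go right; elk > eel → go right. Place as right child of eel.
Insert hen: hen < yak → go left; hen > bat → go right; hen < koi → go left; hen < kit → go left; hen < jay → go left; hen > gnu → go right. Place as right child of gnu.

Delete eel (two children — replace with in-order successor).
After deletion, deepest node is cow at depth 10.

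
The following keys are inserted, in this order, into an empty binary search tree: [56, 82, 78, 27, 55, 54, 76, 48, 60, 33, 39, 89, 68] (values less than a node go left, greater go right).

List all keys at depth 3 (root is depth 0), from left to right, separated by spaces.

Resulting structure (node: left, right):
  56: L=27, R=82
  82: L=78, R=89
  78: L=76, R=–
  27: L=–, R=55
  55: L=54, R=–
  54: L=48, R=–
  76: L=60, R=–
  48: L=33, R=–
  60: L=–, R=68
  33: L=–, R=39
  39: L=–, R=–
  89: L=–, R=–
  68: L=–, R=–

54 76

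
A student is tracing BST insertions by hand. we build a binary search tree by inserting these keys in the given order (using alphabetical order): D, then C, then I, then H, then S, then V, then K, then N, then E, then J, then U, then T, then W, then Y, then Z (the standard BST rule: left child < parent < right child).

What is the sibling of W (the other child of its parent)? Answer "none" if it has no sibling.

U

Insert D: tree is empty, so D becomes the root.
Insert C: C < D → go left. Place as left child of D.
Insert I: I > D → go right. Place as right child of D.
Insert H: H > D → go right; H < I → go left. Place as left child of I.
Insert S: S > D → go right; S > I → go right. Place as right child of I.
Insert V: V > D → go right; V > I → go right; V > S → go right. Place as right child of S.
Insert K: K > D → go right; K > I → go right; K < S → go left. Place as left child of S.
Insert N: N > D → go right; N > I → go right; N < S → go left; N > K → go right. Place as right child of K.
Insert E: E > D → go right; E < I → go left; E < H → go left. Place as left child of H.
Insert J: J > D → go right; J > I → go right; J < S → go left; J < K → go left. Place as left child of K.
Insert U: U > D → go right; U > I → go right; U > S → go right; U < V → go left. Place as left child of V.
Insert T: T > D → go right; T > I → go right; T > S → go right; T < V → go left; T < U → go left. Place as left child of U.
Insert W: W > D → go right; W > I → go right; W > S → go right; W > V → go right. Place as right child of V.
Insert Y: Y > D → go right; Y > I → go right; Y > S → go right; Y > V → go right; Y > W → go right. Place as right child of W.
Insert Z: Z > D → go right; Z > I → go right; Z > S → go right; Z > V → go right; Z > W → go right; Z > Y → go right. Place as right child of Y.

W's parent is V; the other child of V is U.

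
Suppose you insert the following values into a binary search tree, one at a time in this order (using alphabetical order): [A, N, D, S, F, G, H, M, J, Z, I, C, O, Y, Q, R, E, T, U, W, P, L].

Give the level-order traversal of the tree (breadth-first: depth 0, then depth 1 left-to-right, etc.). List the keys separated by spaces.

Insert A: tree is empty, so A becomes the root.
Insert N: N > A → go right. Place as right child of A.
Insert D: D > A → go right; D < N → go left. Place as left child of N.
Insert S: S > A → go right; S > N → go right. Place as right child of N.
Insert F: F > A → go right; F < N → go left; F > D → go right. Place as right child of D.
Insert G: G > A → go right; G < N → go left; G > D → go right; G > F → go right. Place as right child of F.
Insert H: H > A → go right; H < N → go left; H > D → go right; H > F → go right; H > G → go right. Place as right child of G.
Insert M: M > A → go right; M < N → go left; M > D → go right; M > F → go right; M > G → go right; M > H → go right. Place as right child of H.
Insert J: J > A → go right; J < N → go left; J > D → go right; J > F → go right; J > G → go right; J > H → go right; J < M → go left. Place as left child of M.
Insert Z: Z > A → go right; Z > N → go right; Z > S → go right. Place as right child of S.
Insert I: I > A → go right; I < N → go left; I > D → go right; I > F → go right; I > G → go right; I > H → go right; I < M → go left; I < J → go left. Place as left child of J.
Insert C: C > A → go right; C < N → go left; C < D → go left. Place as left child of D.
Insert O: O > A → go right; O > N → go right; O < S → go left. Place as left child of S.
Insert Y: Y > A → go right; Y > N → go right; Y > S → go right; Y < Z → go left. Place as left child of Z.
Insert Q: Q > A → go right; Q > N → go right; Q < S → go left; Q > O → go right. Place as right child of O.
Insert R: R > A → go right; R > N → go right; R < S → go left; R > O → go right; R > Q → go right. Place as right child of Q.
Insert E: E > A → go right; E < N → go left; E > D → go right; E < F → go left. Place as left child of F.
Insert T: T > A → go right; T > N → go right; T > S → go right; T < Z → go left; T < Y → go left. Place as left child of Y.
Insert U: U > A → go right; U > N → go right; U > S → go right; U < Z → go left; U < Y → go left; U > T → go right. Place as right child of T.
Insert W: W > A → go right; W > N → go right; W > S → go right; W < Z → go left; W < Y → go left; W > T → go right; W > U → go right. Place as right child of U.
Insert P: P > A → go right; P > N → go right; P < S → go left; P > O → go right; P < Q → go left. Place as left child of Q.
Insert L: L > A → go right; L < N → go left; L > D → go right; L > F → go right; L > G → go right; L > H → go right; L < M → go left; L > J → go right. Place as right child of J.

A N D S C F O Z E G Q Y H P R T M U J W I L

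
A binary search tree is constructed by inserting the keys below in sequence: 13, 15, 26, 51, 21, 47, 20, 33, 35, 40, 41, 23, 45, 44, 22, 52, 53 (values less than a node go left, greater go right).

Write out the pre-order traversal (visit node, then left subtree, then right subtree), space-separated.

13 15 26 21 20 23 22 51 47 33 35 40 41 45 44 52 53

Insert 13: tree is empty, so 13 becomes the root.
Insert 15: 15 > 13 → go right. Place as right child of 13.
Insert 26: 26 > 13 → go right; 26 > 15 → go right. Place as right child of 15.
Insert 51: 51 > 13 → go right; 51 > 15 → go right; 51 > 26 → go right. Place as right child of 26.
Insert 21: 21 > 13 → go right; 21 > 15 → go right; 21 < 26 → go left. Place as left child of 26.
Insert 47: 47 > 13 → go right; 47 > 15 → go right; 47 > 26 → go right; 47 < 51 → go left. Place as left child of 51.
Insert 20: 20 > 13 → go right; 20 > 15 → go right; 20 < 26 → go left; 20 < 21 → go left. Place as left child of 21.
Insert 33: 33 > 13 → go right; 33 > 15 → go right; 33 > 26 → go right; 33 < 51 → go left; 33 < 47 → go left. Place as left child of 47.
Insert 35: 35 > 13 → go right; 35 > 15 → go right; 35 > 26 → go right; 35 < 51 → go left; 35 < 47 → go left; 35 > 33 → go right. Place as right child of 33.
Insert 40: 40 > 13 → go right; 40 > 15 → go right; 40 > 26 → go right; 40 < 51 → go left; 40 < 47 → go left; 40 > 33 → go right; 40 > 35 → go right. Place as right child of 35.
Insert 41: 41 > 13 → go right; 41 > 15 → go right; 41 > 26 → go right; 41 < 51 → go left; 41 < 47 → go left; 41 > 33 → go right; 41 > 35 → go right; 41 > 40 → go right. Place as right child of 40.
Insert 23: 23 > 13 → go right; 23 > 15 → go right; 23 < 26 → go left; 23 > 21 → go right. Place as right child of 21.
Insert 45: 45 > 13 → go right; 45 > 15 → go right; 45 > 26 → go right; 45 < 51 → go left; 45 < 47 → go left; 45 > 33 → go right; 45 > 35 → go right; 45 > 40 → go right; 45 > 41 → go right. Place as right child of 41.
Insert 44: 44 > 13 → go right; 44 > 15 → go right; 44 > 26 → go right; 44 < 51 → go left; 44 < 47 → go left; 44 > 33 → go right; 44 > 35 → go right; 44 > 40 → go right; 44 > 41 → go right; 44 < 45 → go left. Place as left child of 45.
Insert 22: 22 > 13 → go right; 22 > 15 → go right; 22 < 26 → go left; 22 > 21 → go right; 22 < 23 → go left. Place as left child of 23.
Insert 52: 52 > 13 → go right; 52 > 15 → go right; 52 > 26 → go right; 52 > 51 → go right. Place as right child of 51.
Insert 53: 53 > 13 → go right; 53 > 15 → go right; 53 > 26 → go right; 53 > 51 → go right; 53 > 52 → go right. Place as right child of 52.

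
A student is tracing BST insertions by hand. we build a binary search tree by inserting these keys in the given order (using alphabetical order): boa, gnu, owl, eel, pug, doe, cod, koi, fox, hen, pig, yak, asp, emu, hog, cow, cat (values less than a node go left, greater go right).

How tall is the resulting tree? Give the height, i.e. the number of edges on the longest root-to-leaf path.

5

boa: root
gnu: right child of boa (depth 1)
owl: right child of gnu (depth 2)
eel: left child of gnu (depth 2)
pug: right child of owl (depth 3)
doe: left child of eel (depth 3)
cod: left child of doe (depth 4)
koi: left child of owl (depth 3)
fox: right child of eel (depth 3)
hen: left child of koi (depth 4)
pig: left child of pug (depth 4)
yak: right child of pug (depth 4)
asp: left child of boa (depth 1)
emu: left child of fox (depth 4)
hog: right child of hen (depth 5)
cow: right child of cod (depth 5)
cat: left child of cod (depth 5)

The deepest node is hog at depth 5.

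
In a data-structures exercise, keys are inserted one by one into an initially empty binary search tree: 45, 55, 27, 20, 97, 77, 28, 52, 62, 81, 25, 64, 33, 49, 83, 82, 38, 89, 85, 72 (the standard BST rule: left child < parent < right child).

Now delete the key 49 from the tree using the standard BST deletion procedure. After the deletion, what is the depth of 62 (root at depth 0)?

45: root
55: right child of 45 (depth 1)
27: left child of 45 (depth 1)
20: left child of 27 (depth 2)
97: right child of 55 (depth 2)
77: left child of 97 (depth 3)
28: right child of 27 (depth 2)
52: left child of 55 (depth 2)
62: left child of 77 (depth 4)
81: right child of 77 (depth 4)
25: right child of 20 (depth 3)
64: right child of 62 (depth 5)
33: right child of 28 (depth 3)
49: left child of 52 (depth 3)
83: right child of 81 (depth 5)
82: left child of 83 (depth 6)
38: right child of 33 (depth 4)
89: right child of 83 (depth 6)
85: left child of 89 (depth 7)
72: right child of 64 (depth 6)

Delete 49 (at most one child — splice it out).
After deletion, path to 62: 45 → 55 → 97 → 77 → 62.

4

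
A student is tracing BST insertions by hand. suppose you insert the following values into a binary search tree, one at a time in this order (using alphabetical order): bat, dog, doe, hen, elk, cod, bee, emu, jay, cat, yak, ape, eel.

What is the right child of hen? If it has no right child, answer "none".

Insert bat: tree is empty, so bat becomes the root.
Insert dog: dog > bat → go right. Place as right child of bat.
Insert doe: doe > bat → go right; doe < dog → go left. Place as left child of dog.
Insert hen: hen > bat → go right; hen > dog → go right. Place as right child of dog.
Insert elk: elk > bat → go right; elk > dog → go right; elk < hen → go left. Place as left child of hen.
Insert cod: cod > bat → go right; cod < dog → go left; cod < doe → go left. Place as left child of doe.
Insert bee: bee > bat → go right; bee < dog → go left; bee < doe → go left; bee < cod → go left. Place as left child of cod.
Insert emu: emu > bat → go right; emu > dog → go right; emu < hen → go left; emu > elk → go right. Place as right child of elk.
Insert jay: jay > bat → go right; jay > dog → go right; jay > hen → go right. Place as right child of hen.
Insert cat: cat > bat → go right; cat < dog → go left; cat < doe → go left; cat < cod → go left; cat > bee → go right. Place as right child of bee.
Insert yak: yak > bat → go right; yak > dog → go right; yak > hen → go right; yak > jay → go right. Place as right child of jay.
Insert ape: ape < bat → go left. Place as left child of bat.
Insert eel: eel > bat → go right; eel > dog → go right; eel < hen → go left; eel < elk → go left. Place as left child of elk.

jay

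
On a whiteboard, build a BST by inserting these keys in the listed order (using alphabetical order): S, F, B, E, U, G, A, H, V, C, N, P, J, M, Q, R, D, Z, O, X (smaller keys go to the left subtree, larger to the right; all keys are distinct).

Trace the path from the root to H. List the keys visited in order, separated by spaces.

S F G H

S: root
F: left child of S (depth 1)
B: left child of F (depth 2)
E: right child of B (depth 3)
U: right child of S (depth 1)
G: right child of F (depth 2)
A: left child of B (depth 3)
H: right child of G (depth 3)
V: right child of U (depth 2)
C: left child of E (depth 4)
N: right child of H (depth 4)
P: right child of N (depth 5)
J: left child of N (depth 5)
M: right child of J (depth 6)
Q: right child of P (depth 6)
R: right child of Q (depth 7)
D: right child of C (depth 5)
Z: right child of V (depth 3)
O: left child of P (depth 6)
X: left child of Z (depth 4)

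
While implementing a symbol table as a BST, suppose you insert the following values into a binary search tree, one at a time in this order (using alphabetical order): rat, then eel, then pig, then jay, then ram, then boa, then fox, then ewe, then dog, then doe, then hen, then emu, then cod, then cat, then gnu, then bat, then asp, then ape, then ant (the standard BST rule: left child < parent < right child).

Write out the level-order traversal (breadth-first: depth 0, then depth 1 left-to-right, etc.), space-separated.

rat eel boa pig bat dog jay ram asp doe fox ape cod ewe hen ant cat emu gnu

rat: root
eel: left child of rat (depth 1)
pig: right child of eel (depth 2)
jay: left child of pig (depth 3)
ram: right child of pig (depth 3)
boa: left child of eel (depth 2)
fox: left child of jay (depth 4)
ewe: left child of fox (depth 5)
dog: right child of boa (depth 3)
doe: left child of dog (depth 4)
hen: right child of fox (depth 5)
emu: left child of ewe (depth 6)
cod: left child of doe (depth 5)
cat: left child of cod (depth 6)
gnu: left child of hen (depth 6)
bat: left child of boa (depth 3)
asp: left child of bat (depth 4)
ape: left child of asp (depth 5)
ant: left child of ape (depth 6)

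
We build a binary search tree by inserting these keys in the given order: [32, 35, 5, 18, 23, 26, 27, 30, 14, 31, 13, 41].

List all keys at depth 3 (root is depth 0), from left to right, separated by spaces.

14 23

32: root
35: right child of 32 (depth 1)
5: left child of 32 (depth 1)
18: right child of 5 (depth 2)
23: right child of 18 (depth 3)
26: right child of 23 (depth 4)
27: right child of 26 (depth 5)
30: right child of 27 (depth 6)
14: left child of 18 (depth 3)
31: right child of 30 (depth 7)
13: left child of 14 (depth 4)
41: right child of 35 (depth 2)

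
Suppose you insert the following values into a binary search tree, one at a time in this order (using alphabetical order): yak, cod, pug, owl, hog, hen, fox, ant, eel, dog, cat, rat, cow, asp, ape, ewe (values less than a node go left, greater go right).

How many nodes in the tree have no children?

yak: root
cod: left child of yak (depth 1)
pug: right child of cod (depth 2)
owl: left child of pug (depth 3)
hog: left child of owl (depth 4)
hen: left child of hog (depth 5)
fox: left child of hen (depth 6)
ant: left child of cod (depth 2)
eel: left child of fox (depth 7)
dog: left child of eel (depth 8)
cat: right child of ant (depth 3)
rat: right child of pug (depth 3)
cow: left child of dog (depth 9)
asp: left child of cat (depth 4)
ape: left child of asp (depth 5)
ewe: right child of eel (depth 8)

Leaves: ape, cow, ewe, rat — 4 in total.

4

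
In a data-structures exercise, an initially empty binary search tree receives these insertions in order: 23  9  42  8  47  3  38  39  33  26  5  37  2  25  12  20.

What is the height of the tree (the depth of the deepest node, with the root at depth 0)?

5

Resulting structure (node: left, right):
  23: L=9, R=42
  9: L=8, R=12
  42: L=38, R=47
  8: L=3, R=–
  47: L=–, R=–
  3: L=2, R=5
  38: L=33, R=39
  39: L=–, R=–
  33: L=26, R=37
  26: L=25, R=–
  5: L=–, R=–
  37: L=–, R=–
  2: L=–, R=–
  25: L=–, R=–
  12: L=–, R=20
  20: L=–, R=–

The deepest node is 25 at depth 5.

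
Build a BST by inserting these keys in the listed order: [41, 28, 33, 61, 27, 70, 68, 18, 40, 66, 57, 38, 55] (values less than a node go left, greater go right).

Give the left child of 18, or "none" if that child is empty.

Resulting structure (node: left, right):
  41: L=28, R=61
  28: L=27, R=33
  33: L=–, R=40
  61: L=57, R=70
  27: L=18, R=–
  70: L=68, R=–
  68: L=66, R=–
  18: L=–, R=–
  40: L=38, R=–
  66: L=–, R=–
  57: L=55, R=–
  38: L=–, R=–
  55: L=–, R=–

none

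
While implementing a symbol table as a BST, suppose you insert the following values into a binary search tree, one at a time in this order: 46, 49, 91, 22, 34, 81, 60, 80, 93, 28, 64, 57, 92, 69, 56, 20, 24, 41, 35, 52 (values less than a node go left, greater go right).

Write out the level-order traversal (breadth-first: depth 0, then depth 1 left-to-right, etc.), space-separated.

46 22 49 20 34 91 28 41 81 93 24 35 60 92 57 80 56 64 52 69

Insert 46: tree is empty, so 46 becomes the root.
Insert 49: 49 > 46 → go right. Place as right child of 46.
Insert 91: 91 > 46 → go right; 91 > 49 → go right. Place as right child of 49.
Insert 22: 22 < 46 → go left. Place as left child of 46.
Insert 34: 34 < 46 → go left; 34 > 22 → go right. Place as right child of 22.
Insert 81: 81 > 46 → go right; 81 > 49 → go right; 81 < 91 → go left. Place as left child of 91.
Insert 60: 60 > 46 → go right; 60 > 49 → go right; 60 < 91 → go left; 60 < 81 → go left. Place as left child of 81.
Insert 80: 80 > 46 → go right; 80 > 49 → go right; 80 < 91 → go left; 80 < 81 → go left; 80 > 60 → go right. Place as right child of 60.
Insert 93: 93 > 46 → go right; 93 > 49 → go right; 93 > 91 → go right. Place as right child of 91.
Insert 28: 28 < 46 → go left; 28 > 22 → go right; 28 < 34 → go left. Place as left child of 34.
Insert 64: 64 > 46 → go right; 64 > 49 → go right; 64 < 91 → go left; 64 < 81 → go left; 64 > 60 → go right; 64 < 80 → go left. Place as left child of 80.
Insert 57: 57 > 46 → go right; 57 > 49 → go right; 57 < 91 → go left; 57 < 81 → go left; 57 < 60 → go left. Place as left child of 60.
Insert 92: 92 > 46 → go right; 92 > 49 → go right; 92 > 91 → go right; 92 < 93 → go left. Place as left child of 93.
Insert 69: 69 > 46 → go right; 69 > 49 → go right; 69 < 91 → go left; 69 < 81 → go left; 69 > 60 → go right; 69 < 80 → go left; 69 > 64 → go right. Place as right child of 64.
Insert 56: 56 > 46 → go right; 56 > 49 → go right; 56 < 91 → go left; 56 < 81 → go left; 56 < 60 → go left; 56 < 57 → go left. Place as left child of 57.
Insert 20: 20 < 46 → go left; 20 < 22 → go left. Place as left child of 22.
Insert 24: 24 < 46 → go left; 24 > 22 → go right; 24 < 34 → go left; 24 < 28 → go left. Place as left child of 28.
Insert 41: 41 < 46 → go left; 41 > 22 → go right; 41 > 34 → go right. Place as right child of 34.
Insert 35: 35 < 46 → go left; 35 > 22 → go right; 35 > 34 → go right; 35 < 41 → go left. Place as left child of 41.
Insert 52: 52 > 46 → go right; 52 > 49 → go right; 52 < 91 → go left; 52 < 81 → go left; 52 < 60 → go left; 52 < 57 → go left; 52 < 56 → go left. Place as left child of 56.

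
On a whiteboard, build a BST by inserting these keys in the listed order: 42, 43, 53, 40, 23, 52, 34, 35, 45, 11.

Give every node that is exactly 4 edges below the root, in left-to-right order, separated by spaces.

42: root
43: right child of 42 (depth 1)
53: right child of 43 (depth 2)
40: left child of 42 (depth 1)
23: left child of 40 (depth 2)
52: left child of 53 (depth 3)
34: right child of 23 (depth 3)
35: right child of 34 (depth 4)
45: left child of 52 (depth 4)
11: left child of 23 (depth 3)

35 45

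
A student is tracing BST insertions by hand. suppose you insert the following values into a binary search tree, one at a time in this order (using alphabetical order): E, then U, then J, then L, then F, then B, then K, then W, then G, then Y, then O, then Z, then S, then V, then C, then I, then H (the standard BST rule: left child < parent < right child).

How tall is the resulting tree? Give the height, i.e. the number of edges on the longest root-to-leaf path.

6

Insert E: tree is empty, so E becomes the root.
Insert U: U > E → go right. Place as right child of E.
Insert J: J > E → go right; J < U → go left. Place as left child of U.
Insert L: L > E → go right; L < U → go left; L > J → go right. Place as right child of J.
Insert F: F > E → go right; F < U → go left; F < J → go left. Place as left child of J.
Insert B: B < E → go left. Place as left child of E.
Insert K: K > E → go right; K < U → go left; K > J → go right; K < L → go left. Place as left child of L.
Insert W: W > E → go right; W > U → go right. Place as right child of U.
Insert G: G > E → go right; G < U → go left; G < J → go left; G > F → go right. Place as right child of F.
Insert Y: Y > E → go right; Y > U → go right; Y > W → go right. Place as right child of W.
Insert O: O > E → go right; O < U → go left; O > J → go right; O > L → go right. Place as right child of L.
Insert Z: Z > E → go right; Z > U → go right; Z > W → go right; Z > Y → go right. Place as right child of Y.
Insert S: S > E → go right; S < U → go left; S > J → go right; S > L → go right; S > O → go right. Place as right child of O.
Insert V: V > E → go right; V > U → go right; V < W → go left. Place as left child of W.
Insert C: C < E → go left; C > B → go right. Place as right child of B.
Insert I: I > E → go right; I < U → go left; I < J → go left; I > F → go right; I > G → go right. Place as right child of G.
Insert H: H > E → go right; H < U → go left; H < J → go left; H > F → go right; H > G → go right; H < I → go left. Place as left child of I.

The deepest node is H at depth 6.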